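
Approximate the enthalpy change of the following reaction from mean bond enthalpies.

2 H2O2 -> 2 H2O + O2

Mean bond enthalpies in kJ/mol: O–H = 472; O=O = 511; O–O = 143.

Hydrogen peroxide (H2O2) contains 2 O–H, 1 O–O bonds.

ΔH ≈ −225 kJ

Bonds broken (reactants):
  O–H: 4 × 472 = 1888
  O–O: 2 × 143 = 286
  Σ(broken) = 2174 kJ
Bonds formed (products):
  O–H: 4 × 472 = 1888
  O=O: 1 × 511 = 511
  Σ(formed) = 2399 kJ
ΔH = Σ(broken) − Σ(formed) = 2174 − 2399 = −225 kJ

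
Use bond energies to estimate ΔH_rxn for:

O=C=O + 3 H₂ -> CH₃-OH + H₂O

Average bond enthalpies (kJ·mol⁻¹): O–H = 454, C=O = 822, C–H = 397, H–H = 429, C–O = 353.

Bonds broken (reactants):
  C=O: 2 × 822 = 1644
  H–H: 3 × 429 = 1287
  Σ(broken) = 2931 kJ
Bonds formed (products):
  C–H: 3 × 397 = 1191
  C–O: 1 × 353 = 353
  O–H: 3 × 454 = 1362
  Σ(formed) = 2906 kJ
ΔH = Σ(broken) − Σ(formed) = 2931 − 2906 = +25 kJ

ΔH ≈ +25 kJ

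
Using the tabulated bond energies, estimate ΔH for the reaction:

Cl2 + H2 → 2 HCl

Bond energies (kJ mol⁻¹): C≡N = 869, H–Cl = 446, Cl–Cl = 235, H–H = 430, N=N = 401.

Bonds broken (reactants):
  Cl–Cl: 1 × 235 = 235
  H–H: 1 × 430 = 430
  Σ(broken) = 665 kJ
Bonds formed (products):
  H–Cl: 2 × 446 = 892
  Σ(formed) = 892 kJ
ΔH = Σ(broken) − Σ(formed) = 665 − 892 = −227 kJ

ΔH ≈ −227 kJ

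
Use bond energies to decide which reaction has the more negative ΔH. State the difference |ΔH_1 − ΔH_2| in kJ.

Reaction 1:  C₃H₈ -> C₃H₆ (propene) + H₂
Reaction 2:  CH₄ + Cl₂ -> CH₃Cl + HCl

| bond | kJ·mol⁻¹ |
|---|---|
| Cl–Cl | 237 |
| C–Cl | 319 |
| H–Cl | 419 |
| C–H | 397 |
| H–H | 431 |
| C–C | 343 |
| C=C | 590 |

Reaction 2, by 220 kJ

Reaction 1:
  Bonds broken (reactants):
    C–C: 2 × 343 = 686
    C–H: 8 × 397 = 3176
    Σ(broken) = 3862 kJ
  Bonds formed (products):
    C–C: 1 × 343 = 343
    C–H: 6 × 397 = 2382
    C=C: 1 × 590 = 590
    H–H: 1 × 431 = 431
    Σ(formed) = 3746 kJ
  ΔH_1 = 3862 − 3746 = +116 kJ
Reaction 2:
  Bonds broken (reactants):
    C–H: 4 × 397 = 1588
    Cl–Cl: 1 × 237 = 237
    Σ(broken) = 1825 kJ
  Bonds formed (products):
    C–Cl: 1 × 319 = 319
    C–H: 3 × 397 = 1191
    H–Cl: 1 × 419 = 419
    Σ(formed) = 1929 kJ
  ΔH_2 = 1825 − 1929 = −104 kJ
ΔH_1 − ΔH_2 = +220 kJ, so reaction 2 has the more negative ΔH; |ΔH_1 − ΔH_2| = 220 kJ.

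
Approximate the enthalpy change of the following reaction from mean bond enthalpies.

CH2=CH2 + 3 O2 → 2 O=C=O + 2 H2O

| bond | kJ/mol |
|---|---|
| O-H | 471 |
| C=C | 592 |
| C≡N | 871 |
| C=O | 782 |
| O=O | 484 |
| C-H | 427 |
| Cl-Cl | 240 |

ΔH ≈ −1260 kJ

Bonds broken (reactants):
  C-H: 4 × 427 = 1708
  C=C: 1 × 592 = 592
  O=O: 3 × 484 = 1452
  Σ(broken) = 3752 kJ
Bonds formed (products):
  C=O: 4 × 782 = 3128
  O-H: 4 × 471 = 1884
  Σ(formed) = 5012 kJ
ΔH = Σ(broken) − Σ(formed) = 3752 − 5012 = −1260 kJ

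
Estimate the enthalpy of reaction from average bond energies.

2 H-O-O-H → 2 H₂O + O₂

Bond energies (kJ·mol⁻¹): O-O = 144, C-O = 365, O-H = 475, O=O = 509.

Bonds broken (reactants):
  O-H: 4 × 475 = 1900
  O-O: 2 × 144 = 288
  Σ(broken) = 2188 kJ
Bonds formed (products):
  O-H: 4 × 475 = 1900
  O=O: 1 × 509 = 509
  Σ(formed) = 2409 kJ
ΔH = Σ(broken) − Σ(formed) = 2188 − 2409 = −221 kJ

ΔH ≈ −221 kJ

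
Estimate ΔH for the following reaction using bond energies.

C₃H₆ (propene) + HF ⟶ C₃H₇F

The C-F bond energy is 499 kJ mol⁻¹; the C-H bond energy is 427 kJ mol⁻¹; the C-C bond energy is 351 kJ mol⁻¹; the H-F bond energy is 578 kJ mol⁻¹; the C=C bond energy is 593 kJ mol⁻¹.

Bonds broken (reactants):
  C-C: 1 × 351 = 351
  C-H: 6 × 427 = 2562
  C=C: 1 × 593 = 593
  H-F: 1 × 578 = 578
  Σ(broken) = 4084 kJ
Bonds formed (products):
  C-C: 2 × 351 = 702
  C-F: 1 × 499 = 499
  C-H: 7 × 427 = 2989
  Σ(formed) = 4190 kJ
ΔH = Σ(broken) − Σ(formed) = 4084 − 4190 = −106 kJ

ΔH ≈ −106 kJ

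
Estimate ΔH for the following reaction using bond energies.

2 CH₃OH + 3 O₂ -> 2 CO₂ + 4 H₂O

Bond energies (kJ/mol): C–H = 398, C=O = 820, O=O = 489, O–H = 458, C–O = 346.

ΔH ≈ −1481 kJ

Bonds broken (reactants):
  C–H: 6 × 398 = 2388
  C–O: 2 × 346 = 692
  O–H: 2 × 458 = 916
  O=O: 3 × 489 = 1467
  Σ(broken) = 5463 kJ
Bonds formed (products):
  C=O: 4 × 820 = 3280
  O–H: 8 × 458 = 3664
  Σ(formed) = 6944 kJ
ΔH = Σ(broken) − Σ(formed) = 5463 − 6944 = −1481 kJ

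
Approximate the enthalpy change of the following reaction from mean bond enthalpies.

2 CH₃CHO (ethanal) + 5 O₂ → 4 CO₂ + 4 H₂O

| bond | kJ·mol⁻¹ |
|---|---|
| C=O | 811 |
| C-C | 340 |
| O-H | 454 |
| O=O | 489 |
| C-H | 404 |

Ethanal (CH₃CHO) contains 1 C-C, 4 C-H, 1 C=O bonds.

Bonds broken (reactants):
  C-C: 2 × 340 = 680
  C-H: 8 × 404 = 3232
  C=O: 2 × 811 = 1622
  O=O: 5 × 489 = 2445
  Σ(broken) = 7979 kJ
Bonds formed (products):
  C=O: 8 × 811 = 6488
  O-H: 8 × 454 = 3632
  Σ(formed) = 10120 kJ
ΔH = Σ(broken) − Σ(formed) = 7979 − 10120 = −2141 kJ

ΔH ≈ −2141 kJ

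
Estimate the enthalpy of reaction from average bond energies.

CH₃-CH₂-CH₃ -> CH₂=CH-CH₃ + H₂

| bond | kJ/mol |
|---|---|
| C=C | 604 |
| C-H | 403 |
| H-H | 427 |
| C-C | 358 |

ΔH ≈ +133 kJ

Bonds broken (reactants):
  C-C: 2 × 358 = 716
  C-H: 8 × 403 = 3224
  Σ(broken) = 3940 kJ
Bonds formed (products):
  C-C: 1 × 358 = 358
  C-H: 6 × 403 = 2418
  C=C: 1 × 604 = 604
  H-H: 1 × 427 = 427
  Σ(formed) = 3807 kJ
ΔH = Σ(broken) − Σ(formed) = 3940 − 3807 = +133 kJ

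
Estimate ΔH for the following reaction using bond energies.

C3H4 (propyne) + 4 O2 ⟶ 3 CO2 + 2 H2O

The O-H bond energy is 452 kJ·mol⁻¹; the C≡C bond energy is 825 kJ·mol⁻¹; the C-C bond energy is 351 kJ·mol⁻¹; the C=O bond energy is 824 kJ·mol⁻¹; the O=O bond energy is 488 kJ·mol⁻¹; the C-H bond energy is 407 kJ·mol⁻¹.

Bonds broken (reactants):
  C≡C: 1 × 825 = 825
  C-C: 1 × 351 = 351
  C-H: 4 × 407 = 1628
  O=O: 4 × 488 = 1952
  Σ(broken) = 4756 kJ
Bonds formed (products):
  C=O: 6 × 824 = 4944
  O-H: 4 × 452 = 1808
  Σ(formed) = 6752 kJ
ΔH = Σ(broken) − Σ(formed) = 4756 − 6752 = −1996 kJ

ΔH ≈ −1996 kJ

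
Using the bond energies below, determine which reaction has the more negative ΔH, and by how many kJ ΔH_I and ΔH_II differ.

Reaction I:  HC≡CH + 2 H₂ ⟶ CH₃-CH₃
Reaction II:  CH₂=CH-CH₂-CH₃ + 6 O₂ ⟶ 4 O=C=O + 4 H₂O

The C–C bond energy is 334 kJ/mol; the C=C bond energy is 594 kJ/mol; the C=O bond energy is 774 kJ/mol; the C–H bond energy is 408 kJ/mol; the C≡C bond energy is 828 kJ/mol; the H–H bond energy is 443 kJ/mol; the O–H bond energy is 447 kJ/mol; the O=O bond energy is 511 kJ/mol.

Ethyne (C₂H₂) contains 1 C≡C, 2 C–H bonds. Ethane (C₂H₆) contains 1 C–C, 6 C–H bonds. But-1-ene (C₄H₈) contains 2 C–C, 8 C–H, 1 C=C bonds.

Reaction I:
  Bonds broken (reactants):
    C≡C: 1 × 828 = 828
    C–H: 2 × 408 = 816
    H–H: 2 × 443 = 886
    Σ(broken) = 2530 kJ
  Bonds formed (products):
    C–C: 1 × 334 = 334
    C–H: 6 × 408 = 2448
    Σ(formed) = 2782 kJ
  ΔH_I = 2530 − 2782 = −252 kJ
Reaction II:
  Bonds broken (reactants):
    C–C: 2 × 334 = 668
    C–H: 8 × 408 = 3264
    C=C: 1 × 594 = 594
    O=O: 6 × 511 = 3066
    Σ(broken) = 7592 kJ
  Bonds formed (products):
    C=O: 8 × 774 = 6192
    O–H: 8 × 447 = 3576
    Σ(formed) = 9768 kJ
  ΔH_II = 7592 − 9768 = −2176 kJ
ΔH_I − ΔH_II = +1924 kJ, so reaction II has the more negative ΔH; |ΔH_I − ΔH_II| = 1924 kJ.

Reaction II, by 1924 kJ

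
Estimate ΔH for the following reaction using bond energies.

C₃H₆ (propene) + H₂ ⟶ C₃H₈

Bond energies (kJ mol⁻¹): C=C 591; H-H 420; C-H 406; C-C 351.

Bonds broken (reactants):
  C-C: 1 × 351 = 351
  C-H: 6 × 406 = 2436
  C=C: 1 × 591 = 591
  H-H: 1 × 420 = 420
  Σ(broken) = 3798 kJ
Bonds formed (products):
  C-C: 2 × 351 = 702
  C-H: 8 × 406 = 3248
  Σ(formed) = 3950 kJ
ΔH = Σ(broken) − Σ(formed) = 3798 − 3950 = −152 kJ

ΔH ≈ −152 kJ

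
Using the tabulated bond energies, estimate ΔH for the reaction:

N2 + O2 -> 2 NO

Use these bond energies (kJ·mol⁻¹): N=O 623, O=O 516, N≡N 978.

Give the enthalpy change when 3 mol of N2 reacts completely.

ΔH = +744 kJ

Bonds broken (reactants):
  N≡N: 1 × 978 = 978
  O=O: 1 × 516 = 516
  Σ(broken) = 1494 kJ
Bonds formed (products):
  N=O: 2 × 623 = 1246
  Σ(formed) = 1246 kJ
ΔH = Σ(broken) − Σ(formed) = 1494 − 1246 = +248 kJ
For 3× the reaction as written: 3 × (+248) = +744 kJ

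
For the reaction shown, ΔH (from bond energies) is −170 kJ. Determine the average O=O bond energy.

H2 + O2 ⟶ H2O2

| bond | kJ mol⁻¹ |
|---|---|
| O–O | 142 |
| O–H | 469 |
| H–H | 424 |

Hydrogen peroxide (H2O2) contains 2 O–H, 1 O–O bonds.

D(O=O) ≈ 486 kJ/mol

Let D be the O=O bond energy.
Σ(broken) = 1×424 + 1×D = 424 + D
Σ(formed) = 2×469 + 1×142 = 1080
ΔH = Σ(broken) − Σ(formed) = (424 + D) − (1080) = −656 + D
Setting this equal to −170 kJ gives D = 486 kJ/mol.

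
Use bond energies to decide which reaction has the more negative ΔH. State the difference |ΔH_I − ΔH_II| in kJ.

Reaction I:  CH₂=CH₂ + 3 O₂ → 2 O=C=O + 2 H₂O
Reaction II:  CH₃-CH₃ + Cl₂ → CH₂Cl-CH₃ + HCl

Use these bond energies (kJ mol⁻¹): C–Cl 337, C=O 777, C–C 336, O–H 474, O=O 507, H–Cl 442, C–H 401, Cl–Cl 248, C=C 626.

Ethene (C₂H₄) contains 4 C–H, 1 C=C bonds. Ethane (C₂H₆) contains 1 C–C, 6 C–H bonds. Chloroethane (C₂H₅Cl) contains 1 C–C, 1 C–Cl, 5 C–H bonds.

Reaction I:
  Bonds broken (reactants):
    C–H: 4 × 401 = 1604
    C=C: 1 × 626 = 626
    O=O: 3 × 507 = 1521
    Σ(broken) = 3751 kJ
  Bonds formed (products):
    C=O: 4 × 777 = 3108
    O–H: 4 × 474 = 1896
    Σ(formed) = 5004 kJ
  ΔH_I = 3751 − 5004 = −1253 kJ
Reaction II:
  Bonds broken (reactants):
    C–C: 1 × 336 = 336
    C–H: 6 × 401 = 2406
    Cl–Cl: 1 × 248 = 248
    Σ(broken) = 2990 kJ
  Bonds formed (products):
    C–C: 1 × 336 = 336
    C–Cl: 1 × 337 = 337
    C–H: 5 × 401 = 2005
    H–Cl: 1 × 442 = 442
    Σ(formed) = 3120 kJ
  ΔH_II = 2990 − 3120 = −130 kJ
ΔH_I − ΔH_II = −1123 kJ, so reaction I has the more negative ΔH; |ΔH_I − ΔH_II| = 1123 kJ.

Reaction I, by 1123 kJ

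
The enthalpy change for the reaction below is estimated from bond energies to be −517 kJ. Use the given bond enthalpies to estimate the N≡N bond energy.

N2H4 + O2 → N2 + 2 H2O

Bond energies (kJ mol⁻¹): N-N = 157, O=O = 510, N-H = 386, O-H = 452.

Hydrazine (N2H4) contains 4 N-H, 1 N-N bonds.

D(N≡N) ≈ 920 kJ/mol

Let D be the N≡N bond energy.
Σ(broken) = 4×386 + 1×157 + 1×510 = 2211
Σ(formed) = 1×D + 4×452 = 1808 + D
ΔH = Σ(broken) − Σ(formed) = (2211) − (1808 + D) = +403 − D
Setting this equal to −517 kJ gives D = 920 kJ/mol.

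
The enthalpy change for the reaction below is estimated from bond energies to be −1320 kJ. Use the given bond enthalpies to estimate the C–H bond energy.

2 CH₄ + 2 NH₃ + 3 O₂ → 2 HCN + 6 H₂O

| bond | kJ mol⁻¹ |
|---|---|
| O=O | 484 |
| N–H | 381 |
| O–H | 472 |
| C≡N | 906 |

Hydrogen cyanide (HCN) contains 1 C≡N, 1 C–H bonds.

D(C–H) ≈ 403 kJ/mol

Let D be the C–H bond energy.
Σ(broken) = 8×D + 6×381 + 3×484 = 3738 + 8D
Σ(formed) = 2×906 + 2×D + 12×472 = 7476 + 2D
ΔH = Σ(broken) − Σ(formed) = (3738 + 8D) − (7476 + 2D) = −3738 + 6D
Setting this equal to −1320 kJ gives 6D = 2418, so D = 403 kJ/mol.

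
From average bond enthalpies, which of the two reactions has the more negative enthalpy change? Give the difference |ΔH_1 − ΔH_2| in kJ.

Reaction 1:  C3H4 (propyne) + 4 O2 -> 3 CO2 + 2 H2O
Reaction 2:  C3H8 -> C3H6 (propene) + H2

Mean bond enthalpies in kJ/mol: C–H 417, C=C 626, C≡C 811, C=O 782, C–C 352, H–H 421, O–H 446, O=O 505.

Reaction 1, by 1764 kJ

Reaction 1:
  Bonds broken (reactants):
    C≡C: 1 × 811 = 811
    C–C: 1 × 352 = 352
    C–H: 4 × 417 = 1668
    O=O: 4 × 505 = 2020
    Σ(broken) = 4851 kJ
  Bonds formed (products):
    C=O: 6 × 782 = 4692
    O–H: 4 × 446 = 1784
    Σ(formed) = 6476 kJ
  ΔH_1 = 4851 − 6476 = −1625 kJ
Reaction 2:
  Bonds broken (reactants):
    C–C: 2 × 352 = 704
    C–H: 8 × 417 = 3336
    Σ(broken) = 4040 kJ
  Bonds formed (products):
    C–C: 1 × 352 = 352
    C–H: 6 × 417 = 2502
    C=C: 1 × 626 = 626
    H–H: 1 × 421 = 421
    Σ(formed) = 3901 kJ
  ΔH_2 = 4040 − 3901 = +139 kJ
ΔH_1 − ΔH_2 = −1764 kJ, so reaction 1 has the more negative ΔH; |ΔH_1 − ΔH_2| = 1764 kJ.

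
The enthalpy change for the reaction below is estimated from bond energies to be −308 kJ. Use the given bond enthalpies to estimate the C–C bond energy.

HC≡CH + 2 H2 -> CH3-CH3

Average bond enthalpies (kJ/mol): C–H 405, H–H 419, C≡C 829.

Let D be the C–C bond energy.
Σ(broken) = 1×829 + 2×405 + 2×419 = 2477
Σ(formed) = 1×D + 6×405 = 2430 + D
ΔH = Σ(broken) − Σ(formed) = (2477) − (2430 + D) = +47 − D
Setting this equal to −308 kJ gives D = 355 kJ/mol.

D(C–C) ≈ 355 kJ/mol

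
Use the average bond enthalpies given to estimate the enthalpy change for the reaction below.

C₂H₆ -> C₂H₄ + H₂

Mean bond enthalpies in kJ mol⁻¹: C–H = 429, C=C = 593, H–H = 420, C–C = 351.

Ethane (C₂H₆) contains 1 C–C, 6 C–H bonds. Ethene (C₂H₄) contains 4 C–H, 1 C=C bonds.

ΔH ≈ +196 kJ

Bonds broken (reactants):
  C–C: 1 × 351 = 351
  C–H: 6 × 429 = 2574
  Σ(broken) = 2925 kJ
Bonds formed (products):
  C–H: 4 × 429 = 1716
  C=C: 1 × 593 = 593
  H–H: 1 × 420 = 420
  Σ(formed) = 2729 kJ
ΔH = Σ(broken) − Σ(formed) = 2925 − 2729 = +196 kJ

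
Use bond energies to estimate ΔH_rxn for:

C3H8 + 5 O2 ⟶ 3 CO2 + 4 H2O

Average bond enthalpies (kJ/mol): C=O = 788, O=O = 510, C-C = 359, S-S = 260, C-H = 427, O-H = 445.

Bonds broken (reactants):
  C-C: 2 × 359 = 718
  C-H: 8 × 427 = 3416
  O=O: 5 × 510 = 2550
  Σ(broken) = 6684 kJ
Bonds formed (products):
  C=O: 6 × 788 = 4728
  O-H: 8 × 445 = 3560
  Σ(formed) = 8288 kJ
ΔH = Σ(broken) − Σ(formed) = 6684 − 8288 = −1604 kJ

ΔH ≈ −1604 kJ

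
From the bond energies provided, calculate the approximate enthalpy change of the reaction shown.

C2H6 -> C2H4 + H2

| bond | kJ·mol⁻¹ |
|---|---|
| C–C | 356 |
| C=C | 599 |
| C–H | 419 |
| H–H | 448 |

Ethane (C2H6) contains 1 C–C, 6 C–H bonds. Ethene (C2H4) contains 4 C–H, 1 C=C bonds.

ΔH ≈ +147 kJ

Bonds broken (reactants):
  C–C: 1 × 356 = 356
  C–H: 6 × 419 = 2514
  Σ(broken) = 2870 kJ
Bonds formed (products):
  C–H: 4 × 419 = 1676
  C=C: 1 × 599 = 599
  H–H: 1 × 448 = 448
  Σ(formed) = 2723 kJ
ΔH = Σ(broken) − Σ(formed) = 2870 − 2723 = +147 kJ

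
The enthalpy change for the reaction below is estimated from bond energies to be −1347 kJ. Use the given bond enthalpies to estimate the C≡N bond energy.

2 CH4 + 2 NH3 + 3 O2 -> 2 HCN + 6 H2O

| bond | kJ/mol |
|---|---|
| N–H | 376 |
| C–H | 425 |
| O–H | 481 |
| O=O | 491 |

D(C≡N) ≈ 927 kJ/mol

Let D be the C≡N bond energy.
Σ(broken) = 8×425 + 6×376 + 3×491 = 7129
Σ(formed) = 2×D + 2×425 + 12×481 = 6622 + 2D
ΔH = Σ(broken) − Σ(formed) = (7129) − (6622 + 2D) = +507 − 2D
Setting this equal to −1347 kJ gives 2D = 1854, so D = 927 kJ/mol.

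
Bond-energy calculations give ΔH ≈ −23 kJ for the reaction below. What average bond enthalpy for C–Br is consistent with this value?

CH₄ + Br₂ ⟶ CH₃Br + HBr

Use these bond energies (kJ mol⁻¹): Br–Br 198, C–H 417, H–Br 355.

Let D be the C–Br bond energy.
Σ(broken) = 1×198 + 4×417 = 1866
Σ(formed) = 1×D + 3×417 + 1×355 = 1606 + D
ΔH = Σ(broken) − Σ(formed) = (1866) − (1606 + D) = +260 − D
Setting this equal to −23 kJ gives D = 283 kJ/mol.

D(C–Br) ≈ 283 kJ/mol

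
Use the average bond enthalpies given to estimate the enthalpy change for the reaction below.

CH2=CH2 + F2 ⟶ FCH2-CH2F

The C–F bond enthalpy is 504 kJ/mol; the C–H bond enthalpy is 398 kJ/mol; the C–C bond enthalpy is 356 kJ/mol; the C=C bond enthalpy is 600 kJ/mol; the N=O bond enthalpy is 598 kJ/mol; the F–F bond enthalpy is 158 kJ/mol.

Bonds broken (reactants):
  C–H: 4 × 398 = 1592
  C=C: 1 × 600 = 600
  F–F: 1 × 158 = 158
  Σ(broken) = 2350 kJ
Bonds formed (products):
  C–C: 1 × 356 = 356
  C–F: 2 × 504 = 1008
  C–H: 4 × 398 = 1592
  Σ(formed) = 2956 kJ
ΔH = Σ(broken) − Σ(formed) = 2350 − 2956 = −606 kJ

ΔH ≈ −606 kJ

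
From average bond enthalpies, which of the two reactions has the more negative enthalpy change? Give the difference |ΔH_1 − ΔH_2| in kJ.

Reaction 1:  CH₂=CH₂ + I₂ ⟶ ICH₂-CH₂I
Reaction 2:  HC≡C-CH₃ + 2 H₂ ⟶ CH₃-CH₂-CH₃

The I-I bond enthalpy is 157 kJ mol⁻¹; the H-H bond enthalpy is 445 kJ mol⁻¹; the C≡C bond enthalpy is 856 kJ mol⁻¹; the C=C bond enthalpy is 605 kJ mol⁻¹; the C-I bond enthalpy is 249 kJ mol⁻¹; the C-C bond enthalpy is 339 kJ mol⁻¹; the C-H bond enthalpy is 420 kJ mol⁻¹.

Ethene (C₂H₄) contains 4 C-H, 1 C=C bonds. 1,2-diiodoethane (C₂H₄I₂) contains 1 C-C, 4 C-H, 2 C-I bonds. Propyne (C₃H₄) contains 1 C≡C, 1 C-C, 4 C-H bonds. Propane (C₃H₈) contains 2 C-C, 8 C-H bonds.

Reaction 1:
  Bonds broken (reactants):
    C-H: 4 × 420 = 1680
    C=C: 1 × 605 = 605
    I-I: 1 × 157 = 157
    Σ(broken) = 2442 kJ
  Bonds formed (products):
    C-C: 1 × 339 = 339
    C-H: 4 × 420 = 1680
    C-I: 2 × 249 = 498
    Σ(formed) = 2517 kJ
  ΔH_1 = 2442 − 2517 = −75 kJ
Reaction 2:
  Bonds broken (reactants):
    C≡C: 1 × 856 = 856
    C-C: 1 × 339 = 339
    C-H: 4 × 420 = 1680
    H-H: 2 × 445 = 890
    Σ(broken) = 3765 kJ
  Bonds formed (products):
    C-C: 2 × 339 = 678
    C-H: 8 × 420 = 3360
    Σ(formed) = 4038 kJ
  ΔH_2 = 3765 − 4038 = −273 kJ
ΔH_1 − ΔH_2 = +198 kJ, so reaction 2 has the more negative ΔH; |ΔH_1 − ΔH_2| = 198 kJ.

Reaction 2, by 198 kJ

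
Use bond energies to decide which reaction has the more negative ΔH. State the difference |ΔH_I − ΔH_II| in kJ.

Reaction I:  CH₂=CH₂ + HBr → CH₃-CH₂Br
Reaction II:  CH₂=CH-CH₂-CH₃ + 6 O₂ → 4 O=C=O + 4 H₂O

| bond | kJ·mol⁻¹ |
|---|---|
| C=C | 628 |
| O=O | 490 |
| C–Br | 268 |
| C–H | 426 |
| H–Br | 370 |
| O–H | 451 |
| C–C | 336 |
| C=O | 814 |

Reaction II, by 2440 kJ

Reaction I:
  Bonds broken (reactants):
    C–H: 4 × 426 = 1704
    C=C: 1 × 628 = 628
    H–Br: 1 × 370 = 370
    Σ(broken) = 2702 kJ
  Bonds formed (products):
    C–Br: 1 × 268 = 268
    C–C: 1 × 336 = 336
    C–H: 5 × 426 = 2130
    Σ(formed) = 2734 kJ
  ΔH_I = 2702 − 2734 = −32 kJ
Reaction II:
  Bonds broken (reactants):
    C–C: 2 × 336 = 672
    C–H: 8 × 426 = 3408
    C=C: 1 × 628 = 628
    O=O: 6 × 490 = 2940
    Σ(broken) = 7648 kJ
  Bonds formed (products):
    C=O: 8 × 814 = 6512
    O–H: 8 × 451 = 3608
    Σ(formed) = 10120 kJ
  ΔH_II = 7648 − 10120 = −2472 kJ
ΔH_I − ΔH_II = +2440 kJ, so reaction II has the more negative ΔH; |ΔH_I − ΔH_II| = 2440 kJ.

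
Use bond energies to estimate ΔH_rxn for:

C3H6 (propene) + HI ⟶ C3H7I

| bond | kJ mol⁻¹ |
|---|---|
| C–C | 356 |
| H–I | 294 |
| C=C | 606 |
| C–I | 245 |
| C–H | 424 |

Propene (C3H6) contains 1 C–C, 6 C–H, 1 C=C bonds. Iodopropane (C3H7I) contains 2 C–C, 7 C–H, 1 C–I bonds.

Bonds broken (reactants):
  C–C: 1 × 356 = 356
  C–H: 6 × 424 = 2544
  C=C: 1 × 606 = 606
  H–I: 1 × 294 = 294
  Σ(broken) = 3800 kJ
Bonds formed (products):
  C–C: 2 × 356 = 712
  C–H: 7 × 424 = 2968
  C–I: 1 × 245 = 245
  Σ(formed) = 3925 kJ
ΔH = Σ(broken) − Σ(formed) = 3800 − 3925 = −125 kJ

ΔH ≈ −125 kJ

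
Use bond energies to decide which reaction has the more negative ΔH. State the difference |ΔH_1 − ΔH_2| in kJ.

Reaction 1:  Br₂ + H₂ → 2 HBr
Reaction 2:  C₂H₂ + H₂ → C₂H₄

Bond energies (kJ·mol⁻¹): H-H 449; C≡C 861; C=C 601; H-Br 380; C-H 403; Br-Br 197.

Reaction 1:
  Bonds broken (reactants):
    Br-Br: 1 × 197 = 197
    H-H: 1 × 449 = 449
    Σ(broken) = 646 kJ
  Bonds formed (products):
    H-Br: 2 × 380 = 760
    Σ(formed) = 760 kJ
  ΔH_1 = 646 − 760 = −114 kJ
Reaction 2:
  Bonds broken (reactants):
    C≡C: 1 × 861 = 861
    C-H: 2 × 403 = 806
    H-H: 1 × 449 = 449
    Σ(broken) = 2116 kJ
  Bonds formed (products):
    C-H: 4 × 403 = 1612
    C=C: 1 × 601 = 601
    Σ(formed) = 2213 kJ
  ΔH_2 = 2116 − 2213 = −97 kJ
ΔH_1 − ΔH_2 = −17 kJ, so reaction 1 has the more negative ΔH; |ΔH_1 − ΔH_2| = 17 kJ.

Reaction 1, by 17 kJ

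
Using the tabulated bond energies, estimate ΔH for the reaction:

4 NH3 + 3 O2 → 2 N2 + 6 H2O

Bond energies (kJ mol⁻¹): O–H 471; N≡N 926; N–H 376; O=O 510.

ΔH ≈ −1462 kJ

Bonds broken (reactants):
  N–H: 12 × 376 = 4512
  O=O: 3 × 510 = 1530
  Σ(broken) = 6042 kJ
Bonds formed (products):
  N≡N: 2 × 926 = 1852
  O–H: 12 × 471 = 5652
  Σ(formed) = 7504 kJ
ΔH = Σ(broken) − Σ(formed) = 6042 − 7504 = −1462 kJ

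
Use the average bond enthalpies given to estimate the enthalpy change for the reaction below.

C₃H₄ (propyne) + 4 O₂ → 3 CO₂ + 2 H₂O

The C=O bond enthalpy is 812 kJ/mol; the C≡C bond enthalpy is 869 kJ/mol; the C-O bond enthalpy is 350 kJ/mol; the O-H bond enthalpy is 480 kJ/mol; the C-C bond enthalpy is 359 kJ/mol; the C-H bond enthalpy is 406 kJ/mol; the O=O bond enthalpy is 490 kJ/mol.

Bonds broken (reactants):
  C≡C: 1 × 869 = 869
  C-C: 1 × 359 = 359
  C-H: 4 × 406 = 1624
  O=O: 4 × 490 = 1960
  Σ(broken) = 4812 kJ
Bonds formed (products):
  C=O: 6 × 812 = 4872
  O-H: 4 × 480 = 1920
  Σ(formed) = 6792 kJ
ΔH = Σ(broken) − Σ(formed) = 4812 − 6792 = −1980 kJ

ΔH ≈ −1980 kJ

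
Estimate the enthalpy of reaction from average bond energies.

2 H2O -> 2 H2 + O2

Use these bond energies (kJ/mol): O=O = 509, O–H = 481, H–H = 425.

ΔH ≈ +565 kJ

Bonds broken (reactants):
  O–H: 4 × 481 = 1924
  Σ(broken) = 1924 kJ
Bonds formed (products):
  H–H: 2 × 425 = 850
  O=O: 1 × 509 = 509
  Σ(formed) = 1359 kJ
ΔH = Σ(broken) − Σ(formed) = 1924 − 1359 = +565 kJ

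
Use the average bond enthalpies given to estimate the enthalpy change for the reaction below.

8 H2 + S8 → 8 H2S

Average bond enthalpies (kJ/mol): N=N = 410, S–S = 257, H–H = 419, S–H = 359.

ΔH ≈ −336 kJ

Bonds broken (reactants):
  H–H: 8 × 419 = 3352
  S–S: 8 × 257 = 2056
  Σ(broken) = 5408 kJ
Bonds formed (products):
  S–H: 16 × 359 = 5744
  Σ(formed) = 5744 kJ
ΔH = Σ(broken) − Σ(formed) = 5408 − 5744 = −336 kJ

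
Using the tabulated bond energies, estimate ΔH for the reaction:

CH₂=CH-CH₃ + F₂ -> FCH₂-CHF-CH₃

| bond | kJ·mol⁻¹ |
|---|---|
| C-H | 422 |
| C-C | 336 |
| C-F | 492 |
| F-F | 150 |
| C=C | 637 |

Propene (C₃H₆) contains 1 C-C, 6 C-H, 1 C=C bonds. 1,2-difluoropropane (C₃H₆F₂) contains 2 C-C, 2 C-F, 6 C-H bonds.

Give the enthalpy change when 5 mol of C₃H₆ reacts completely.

Bonds broken (reactants):
  C-C: 1 × 336 = 336
  C-H: 6 × 422 = 2532
  C=C: 1 × 637 = 637
  F-F: 1 × 150 = 150
  Σ(broken) = 3655 kJ
Bonds formed (products):
  C-C: 2 × 336 = 672
  C-F: 2 × 492 = 984
  C-H: 6 × 422 = 2532
  Σ(formed) = 4188 kJ
ΔH = Σ(broken) − Σ(formed) = 3655 − 4188 = −533 kJ
For 5× the reaction as written: 5 × (−533) = −2665 kJ

ΔH = −2665 kJ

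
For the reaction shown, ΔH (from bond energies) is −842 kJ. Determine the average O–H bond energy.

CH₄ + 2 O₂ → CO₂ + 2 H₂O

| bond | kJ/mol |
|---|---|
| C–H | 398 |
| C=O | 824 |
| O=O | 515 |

D(O–H) ≈ 454 kJ/mol

Let D be the O–H bond energy.
Σ(broken) = 4×398 + 2×515 = 2622
Σ(formed) = 2×824 + 4×D = 1648 + 4D
ΔH = Σ(broken) − Σ(formed) = (2622) − (1648 + 4D) = +974 − 4D
Setting this equal to −842 kJ gives 4D = 1816, so D = 454 kJ/mol.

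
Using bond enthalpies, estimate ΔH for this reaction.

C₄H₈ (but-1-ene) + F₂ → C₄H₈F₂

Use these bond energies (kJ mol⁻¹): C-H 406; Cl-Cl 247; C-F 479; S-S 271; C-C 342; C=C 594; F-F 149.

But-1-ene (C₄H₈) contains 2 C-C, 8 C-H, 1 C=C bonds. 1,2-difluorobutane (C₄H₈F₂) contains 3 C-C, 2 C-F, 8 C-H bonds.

ΔH ≈ −557 kJ

Bonds broken (reactants):
  C-C: 2 × 342 = 684
  C-H: 8 × 406 = 3248
  C=C: 1 × 594 = 594
  F-F: 1 × 149 = 149
  Σ(broken) = 4675 kJ
Bonds formed (products):
  C-C: 3 × 342 = 1026
  C-F: 2 × 479 = 958
  C-H: 8 × 406 = 3248
  Σ(formed) = 5232 kJ
ΔH = Σ(broken) − Σ(formed) = 4675 − 5232 = −557 kJ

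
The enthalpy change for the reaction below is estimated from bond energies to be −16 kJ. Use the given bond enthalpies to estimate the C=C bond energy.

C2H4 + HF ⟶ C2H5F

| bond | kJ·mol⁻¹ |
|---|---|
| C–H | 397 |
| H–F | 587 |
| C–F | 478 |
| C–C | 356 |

D(C=C) ≈ 628 kJ/mol

Let D be the C=C bond energy.
Σ(broken) = 4×397 + 1×D + 1×587 = 2175 + D
Σ(formed) = 1×356 + 1×478 + 5×397 = 2819
ΔH = Σ(broken) − Σ(formed) = (2175 + D) − (2819) = −644 + D
Setting this equal to −16 kJ gives D = 628 kJ/mol.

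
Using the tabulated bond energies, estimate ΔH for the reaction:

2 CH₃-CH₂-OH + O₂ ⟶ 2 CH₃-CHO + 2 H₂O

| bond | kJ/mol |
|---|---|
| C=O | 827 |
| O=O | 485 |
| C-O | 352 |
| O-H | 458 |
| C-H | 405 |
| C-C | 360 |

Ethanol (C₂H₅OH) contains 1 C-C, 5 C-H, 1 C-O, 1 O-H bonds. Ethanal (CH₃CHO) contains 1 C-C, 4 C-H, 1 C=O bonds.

Bonds broken (reactants):
  C-C: 2 × 360 = 720
  C-H: 10 × 405 = 4050
  C-O: 2 × 352 = 704
  O-H: 2 × 458 = 916
  O=O: 1 × 485 = 485
  Σ(broken) = 6875 kJ
Bonds formed (products):
  C-C: 2 × 360 = 720
  C-H: 8 × 405 = 3240
  C=O: 2 × 827 = 1654
  O-H: 4 × 458 = 1832
  Σ(formed) = 7446 kJ
ΔH = Σ(broken) − Σ(formed) = 6875 − 7446 = −571 kJ

ΔH ≈ −571 kJ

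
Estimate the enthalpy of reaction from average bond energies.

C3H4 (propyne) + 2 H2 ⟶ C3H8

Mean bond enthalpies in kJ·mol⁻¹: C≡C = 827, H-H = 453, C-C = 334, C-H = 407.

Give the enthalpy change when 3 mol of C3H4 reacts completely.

ΔH = −687 kJ

Bonds broken (reactants):
  C≡C: 1 × 827 = 827
  C-C: 1 × 334 = 334
  C-H: 4 × 407 = 1628
  H-H: 2 × 453 = 906
  Σ(broken) = 3695 kJ
Bonds formed (products):
  C-C: 2 × 334 = 668
  C-H: 8 × 407 = 3256
  Σ(formed) = 3924 kJ
ΔH = Σ(broken) − Σ(formed) = 3695 − 3924 = −229 kJ
For 3× the reaction as written: 3 × (−229) = −687 kJ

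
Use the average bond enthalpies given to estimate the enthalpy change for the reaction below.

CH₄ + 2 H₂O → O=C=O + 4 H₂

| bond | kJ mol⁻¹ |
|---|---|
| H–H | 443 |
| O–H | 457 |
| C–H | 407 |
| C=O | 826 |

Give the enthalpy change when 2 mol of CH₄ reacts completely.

ΔH = +64 kJ

Bonds broken (reactants):
  C–H: 4 × 407 = 1628
  O–H: 4 × 457 = 1828
  Σ(broken) = 3456 kJ
Bonds formed (products):
  C=O: 2 × 826 = 1652
  H–H: 4 × 443 = 1772
  Σ(formed) = 3424 kJ
ΔH = Σ(broken) − Σ(formed) = 3456 − 3424 = +32 kJ
For 2× the reaction as written: 2 × (+32) = +64 kJ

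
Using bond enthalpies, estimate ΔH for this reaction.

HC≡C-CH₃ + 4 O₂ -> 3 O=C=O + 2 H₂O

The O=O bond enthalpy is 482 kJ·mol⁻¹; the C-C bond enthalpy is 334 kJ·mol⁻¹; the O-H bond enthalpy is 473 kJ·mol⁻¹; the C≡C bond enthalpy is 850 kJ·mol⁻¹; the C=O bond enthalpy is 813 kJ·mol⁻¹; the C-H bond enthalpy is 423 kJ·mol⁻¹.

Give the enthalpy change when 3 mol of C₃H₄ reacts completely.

ΔH = −5898 kJ

Bonds broken (reactants):
  C≡C: 1 × 850 = 850
  C-C: 1 × 334 = 334
  C-H: 4 × 423 = 1692
  O=O: 4 × 482 = 1928
  Σ(broken) = 4804 kJ
Bonds formed (products):
  C=O: 6 × 813 = 4878
  O-H: 4 × 473 = 1892
  Σ(formed) = 6770 kJ
ΔH = Σ(broken) − Σ(formed) = 4804 − 6770 = −1966 kJ
For 3× the reaction as written: 3 × (−1966) = −5898 kJ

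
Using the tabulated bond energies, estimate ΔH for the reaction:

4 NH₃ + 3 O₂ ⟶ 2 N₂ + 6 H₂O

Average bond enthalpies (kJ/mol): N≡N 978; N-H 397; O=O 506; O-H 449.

ΔH ≈ −1062 kJ

Bonds broken (reactants):
  N-H: 12 × 397 = 4764
  O=O: 3 × 506 = 1518
  Σ(broken) = 6282 kJ
Bonds formed (products):
  N≡N: 2 × 978 = 1956
  O-H: 12 × 449 = 5388
  Σ(formed) = 7344 kJ
ΔH = Σ(broken) − Σ(formed) = 6282 − 7344 = −1062 kJ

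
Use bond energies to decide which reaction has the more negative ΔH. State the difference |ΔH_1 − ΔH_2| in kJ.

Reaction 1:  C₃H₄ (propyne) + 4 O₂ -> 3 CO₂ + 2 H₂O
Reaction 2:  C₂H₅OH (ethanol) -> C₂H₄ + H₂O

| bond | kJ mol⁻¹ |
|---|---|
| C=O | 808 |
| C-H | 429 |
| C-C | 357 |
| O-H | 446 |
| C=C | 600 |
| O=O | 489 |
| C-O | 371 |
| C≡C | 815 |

Reaction 1, by 1899 kJ

Reaction 1:
  Bonds broken (reactants):
    C≡C: 1 × 815 = 815
    C-C: 1 × 357 = 357
    C-H: 4 × 429 = 1716
    O=O: 4 × 489 = 1956
    Σ(broken) = 4844 kJ
  Bonds formed (products):
    C=O: 6 × 808 = 4848
    O-H: 4 × 446 = 1784
    Σ(formed) = 6632 kJ
  ΔH_1 = 4844 − 6632 = −1788 kJ
Reaction 2:
  Bonds broken (reactants):
    C-C: 1 × 357 = 357
    C-H: 5 × 429 = 2145
    C-O: 1 × 371 = 371
    O-H: 1 × 446 = 446
    Σ(broken) = 3319 kJ
  Bonds formed (products):
    C-H: 4 × 429 = 1716
    C=C: 1 × 600 = 600
    O-H: 2 × 446 = 892
    Σ(formed) = 3208 kJ
  ΔH_2 = 3319 − 3208 = +111 kJ
ΔH_1 − ΔH_2 = −1899 kJ, so reaction 1 has the more negative ΔH; |ΔH_1 − ΔH_2| = 1899 kJ.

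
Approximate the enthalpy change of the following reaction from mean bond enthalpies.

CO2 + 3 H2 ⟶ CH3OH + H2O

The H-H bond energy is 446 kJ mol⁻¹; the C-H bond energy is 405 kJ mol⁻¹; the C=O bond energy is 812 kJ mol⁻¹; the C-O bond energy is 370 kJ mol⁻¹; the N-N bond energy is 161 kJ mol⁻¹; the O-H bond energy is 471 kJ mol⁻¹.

Bonds broken (reactants):
  C=O: 2 × 812 = 1624
  H-H: 3 × 446 = 1338
  Σ(broken) = 2962 kJ
Bonds formed (products):
  C-H: 3 × 405 = 1215
  C-O: 1 × 370 = 370
  O-H: 3 × 471 = 1413
  Σ(formed) = 2998 kJ
ΔH = Σ(broken) − Σ(formed) = 2962 − 2998 = −36 kJ

ΔH ≈ −36 kJ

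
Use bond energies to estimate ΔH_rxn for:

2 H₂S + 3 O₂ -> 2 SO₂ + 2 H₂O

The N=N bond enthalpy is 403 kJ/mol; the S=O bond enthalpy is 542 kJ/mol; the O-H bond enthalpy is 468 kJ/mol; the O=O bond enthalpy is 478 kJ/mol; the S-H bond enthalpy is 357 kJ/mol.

Bonds broken (reactants):
  O=O: 3 × 478 = 1434
  S-H: 4 × 357 = 1428
  Σ(broken) = 2862 kJ
Bonds formed (products):
  O-H: 4 × 468 = 1872
  S=O: 4 × 542 = 2168
  Σ(formed) = 4040 kJ
ΔH = Σ(broken) − Σ(formed) = 2862 − 4040 = −1178 kJ

ΔH ≈ −1178 kJ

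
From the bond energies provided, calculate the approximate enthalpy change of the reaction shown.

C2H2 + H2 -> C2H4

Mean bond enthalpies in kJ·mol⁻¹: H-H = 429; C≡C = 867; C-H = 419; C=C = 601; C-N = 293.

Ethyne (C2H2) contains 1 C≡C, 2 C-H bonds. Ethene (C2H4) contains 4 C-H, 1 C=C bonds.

Bonds broken (reactants):
  C≡C: 1 × 867 = 867
  C-H: 2 × 419 = 838
  H-H: 1 × 429 = 429
  Σ(broken) = 2134 kJ
Bonds formed (products):
  C-H: 4 × 419 = 1676
  C=C: 1 × 601 = 601
  Σ(formed) = 2277 kJ
ΔH = Σ(broken) − Σ(formed) = 2134 − 2277 = −143 kJ

ΔH ≈ −143 kJ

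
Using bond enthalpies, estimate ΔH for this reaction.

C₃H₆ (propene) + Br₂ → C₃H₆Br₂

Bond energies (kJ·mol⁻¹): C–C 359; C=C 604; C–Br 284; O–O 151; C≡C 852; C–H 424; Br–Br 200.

ΔH ≈ −123 kJ

Bonds broken (reactants):
  Br–Br: 1 × 200 = 200
  C–C: 1 × 359 = 359
  C–H: 6 × 424 = 2544
  C=C: 1 × 604 = 604
  Σ(broken) = 3707 kJ
Bonds formed (products):
  C–Br: 2 × 284 = 568
  C–C: 2 × 359 = 718
  C–H: 6 × 424 = 2544
  Σ(formed) = 3830 kJ
ΔH = Σ(broken) − Σ(formed) = 3707 − 3830 = −123 kJ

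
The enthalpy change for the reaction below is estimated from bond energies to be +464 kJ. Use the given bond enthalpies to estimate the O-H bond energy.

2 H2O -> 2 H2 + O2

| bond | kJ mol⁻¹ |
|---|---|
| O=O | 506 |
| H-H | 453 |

D(O-H) ≈ 469 kJ/mol

Let D be the O-H bond energy.
Σ(broken) = 4×D = 4D
Σ(formed) = 2×453 + 1×506 = 1412
ΔH = Σ(broken) − Σ(formed) = (4D) − (1412) = −1412 + 4D
Setting this equal to +464 kJ gives 4D = 1876, so D = 469 kJ/mol.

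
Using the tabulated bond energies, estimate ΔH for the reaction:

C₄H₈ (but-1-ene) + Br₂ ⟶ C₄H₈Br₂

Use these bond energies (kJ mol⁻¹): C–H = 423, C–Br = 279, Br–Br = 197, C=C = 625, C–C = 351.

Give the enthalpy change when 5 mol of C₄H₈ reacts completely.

ΔH = −435 kJ

Bonds broken (reactants):
  Br–Br: 1 × 197 = 197
  C–C: 2 × 351 = 702
  C–H: 8 × 423 = 3384
  C=C: 1 × 625 = 625
  Σ(broken) = 4908 kJ
Bonds formed (products):
  C–Br: 2 × 279 = 558
  C–C: 3 × 351 = 1053
  C–H: 8 × 423 = 3384
  Σ(formed) = 4995 kJ
ΔH = Σ(broken) − Σ(formed) = 4908 − 4995 = −87 kJ
For 5× the reaction as written: 5 × (−87) = −435 kJ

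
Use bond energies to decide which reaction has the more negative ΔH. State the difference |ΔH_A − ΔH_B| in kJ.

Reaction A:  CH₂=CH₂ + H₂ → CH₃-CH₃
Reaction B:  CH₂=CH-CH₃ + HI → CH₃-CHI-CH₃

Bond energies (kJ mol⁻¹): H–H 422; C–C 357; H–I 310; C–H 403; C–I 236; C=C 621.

Reaction A, by 55 kJ

Reaction A:
  Bonds broken (reactants):
    C–H: 4 × 403 = 1612
    C=C: 1 × 621 = 621
    H–H: 1 × 422 = 422
    Σ(broken) = 2655 kJ
  Bonds formed (products):
    C–C: 1 × 357 = 357
    C–H: 6 × 403 = 2418
    Σ(formed) = 2775 kJ
  ΔH_A = 2655 − 2775 = −120 kJ
Reaction B:
  Bonds broken (reactants):
    C–C: 1 × 357 = 357
    C–H: 6 × 403 = 2418
    C=C: 1 × 621 = 621
    H–I: 1 × 310 = 310
    Σ(broken) = 3706 kJ
  Bonds formed (products):
    C–C: 2 × 357 = 714
    C–H: 7 × 403 = 2821
    C–I: 1 × 236 = 236
    Σ(formed) = 3771 kJ
  ΔH_B = 3706 − 3771 = −65 kJ
ΔH_A − ΔH_B = −55 kJ, so reaction A has the more negative ΔH; |ΔH_A − ΔH_B| = 55 kJ.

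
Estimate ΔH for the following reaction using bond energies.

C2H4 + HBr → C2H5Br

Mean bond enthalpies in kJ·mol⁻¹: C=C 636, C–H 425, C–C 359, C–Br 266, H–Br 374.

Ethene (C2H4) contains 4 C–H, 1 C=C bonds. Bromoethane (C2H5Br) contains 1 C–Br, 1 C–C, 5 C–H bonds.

ΔH ≈ −40 kJ

Bonds broken (reactants):
  C–H: 4 × 425 = 1700
  C=C: 1 × 636 = 636
  H–Br: 1 × 374 = 374
  Σ(broken) = 2710 kJ
Bonds formed (products):
  C–Br: 1 × 266 = 266
  C–C: 1 × 359 = 359
  C–H: 5 × 425 = 2125
  Σ(formed) = 2750 kJ
ΔH = Σ(broken) − Σ(formed) = 2710 − 2750 = −40 kJ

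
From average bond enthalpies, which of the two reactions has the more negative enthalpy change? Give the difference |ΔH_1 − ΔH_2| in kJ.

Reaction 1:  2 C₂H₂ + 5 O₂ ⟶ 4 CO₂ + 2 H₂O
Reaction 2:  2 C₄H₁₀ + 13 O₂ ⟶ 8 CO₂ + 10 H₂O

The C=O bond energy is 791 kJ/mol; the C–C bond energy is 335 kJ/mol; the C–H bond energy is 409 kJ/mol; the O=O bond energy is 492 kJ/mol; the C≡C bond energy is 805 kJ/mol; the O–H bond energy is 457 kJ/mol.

Reaction 2, by 2760 kJ

Reaction 1:
  Bonds broken (reactants):
    C≡C: 2 × 805 = 1610
    C–H: 4 × 409 = 1636
    O=O: 5 × 492 = 2460
    Σ(broken) = 5706 kJ
  Bonds formed (products):
    C=O: 8 × 791 = 6328
    O–H: 4 × 457 = 1828
    Σ(formed) = 8156 kJ
  ΔH_1 = 5706 − 8156 = −2450 kJ
Reaction 2:
  Bonds broken (reactants):
    C–C: 6 × 335 = 2010
    C–H: 20 × 409 = 8180
    O=O: 13 × 492 = 6396
    Σ(broken) = 16586 kJ
  Bonds formed (products):
    C=O: 16 × 791 = 12656
    O–H: 20 × 457 = 9140
    Σ(formed) = 21796 kJ
  ΔH_2 = 16586 − 21796 = −5210 kJ
ΔH_1 − ΔH_2 = +2760 kJ, so reaction 2 has the more negative ΔH; |ΔH_1 − ΔH_2| = 2760 kJ.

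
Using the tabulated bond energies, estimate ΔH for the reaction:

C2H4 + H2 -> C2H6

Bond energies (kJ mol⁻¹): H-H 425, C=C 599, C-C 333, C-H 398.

Bonds broken (reactants):
  C-H: 4 × 398 = 1592
  C=C: 1 × 599 = 599
  H-H: 1 × 425 = 425
  Σ(broken) = 2616 kJ
Bonds formed (products):
  C-C: 1 × 333 = 333
  C-H: 6 × 398 = 2388
  Σ(formed) = 2721 kJ
ΔH = Σ(broken) − Σ(formed) = 2616 − 2721 = −105 kJ

ΔH ≈ −105 kJ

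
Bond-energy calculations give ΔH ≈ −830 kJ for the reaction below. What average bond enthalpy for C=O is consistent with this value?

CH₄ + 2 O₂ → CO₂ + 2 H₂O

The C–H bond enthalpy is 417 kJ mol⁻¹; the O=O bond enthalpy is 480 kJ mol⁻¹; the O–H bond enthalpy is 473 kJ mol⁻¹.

D(C=O) ≈ 783 kJ/mol

Let D be the C=O bond energy.
Σ(broken) = 4×417 + 2×480 = 2628
Σ(formed) = 2×D + 4×473 = 1892 + 2D
ΔH = Σ(broken) − Σ(formed) = (2628) − (1892 + 2D) = +736 − 2D
Setting this equal to −830 kJ gives 2D = 1566, so D = 783 kJ/mol.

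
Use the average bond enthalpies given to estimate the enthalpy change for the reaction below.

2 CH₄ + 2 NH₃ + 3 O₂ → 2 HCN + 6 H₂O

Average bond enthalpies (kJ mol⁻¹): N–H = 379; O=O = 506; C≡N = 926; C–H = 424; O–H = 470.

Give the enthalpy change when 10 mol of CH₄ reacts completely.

ΔH = −5780 kJ

Bonds broken (reactants):
  C–H: 8 × 424 = 3392
  N–H: 6 × 379 = 2274
  O=O: 3 × 506 = 1518
  Σ(broken) = 7184 kJ
Bonds formed (products):
  C≡N: 2 × 926 = 1852
  C–H: 2 × 424 = 848
  O–H: 12 × 470 = 5640
  Σ(formed) = 8340 kJ
ΔH = Σ(broken) − Σ(formed) = 7184 − 8340 = −1156 kJ
For 5× the reaction as written: 5 × (−1156) = −5780 kJ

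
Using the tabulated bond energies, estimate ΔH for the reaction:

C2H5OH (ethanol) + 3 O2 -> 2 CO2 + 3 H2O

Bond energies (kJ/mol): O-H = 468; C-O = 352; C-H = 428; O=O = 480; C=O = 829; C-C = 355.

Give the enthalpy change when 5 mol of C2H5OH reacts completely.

ΔH = −6845 kJ

Bonds broken (reactants):
  C-C: 1 × 355 = 355
  C-H: 5 × 428 = 2140
  C-O: 1 × 352 = 352
  O-H: 1 × 468 = 468
  O=O: 3 × 480 = 1440
  Σ(broken) = 4755 kJ
Bonds formed (products):
  C=O: 4 × 829 = 3316
  O-H: 6 × 468 = 2808
  Σ(formed) = 6124 kJ
ΔH = Σ(broken) − Σ(formed) = 4755 − 6124 = −1369 kJ
For 5× the reaction as written: 5 × (−1369) = −6845 kJ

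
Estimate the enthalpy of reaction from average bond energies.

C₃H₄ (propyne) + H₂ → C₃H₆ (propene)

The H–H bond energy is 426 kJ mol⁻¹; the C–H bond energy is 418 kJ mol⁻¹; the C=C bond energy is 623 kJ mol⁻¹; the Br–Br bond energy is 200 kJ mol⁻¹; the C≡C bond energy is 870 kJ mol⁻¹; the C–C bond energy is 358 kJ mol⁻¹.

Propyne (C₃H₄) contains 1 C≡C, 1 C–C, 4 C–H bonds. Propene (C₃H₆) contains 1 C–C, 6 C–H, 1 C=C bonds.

ΔH ≈ −163 kJ

Bonds broken (reactants):
  C≡C: 1 × 870 = 870
  C–C: 1 × 358 = 358
  C–H: 4 × 418 = 1672
  H–H: 1 × 426 = 426
  Σ(broken) = 3326 kJ
Bonds formed (products):
  C–C: 1 × 358 = 358
  C–H: 6 × 418 = 2508
  C=C: 1 × 623 = 623
  Σ(formed) = 3489 kJ
ΔH = Σ(broken) − Σ(formed) = 3326 − 3489 = −163 kJ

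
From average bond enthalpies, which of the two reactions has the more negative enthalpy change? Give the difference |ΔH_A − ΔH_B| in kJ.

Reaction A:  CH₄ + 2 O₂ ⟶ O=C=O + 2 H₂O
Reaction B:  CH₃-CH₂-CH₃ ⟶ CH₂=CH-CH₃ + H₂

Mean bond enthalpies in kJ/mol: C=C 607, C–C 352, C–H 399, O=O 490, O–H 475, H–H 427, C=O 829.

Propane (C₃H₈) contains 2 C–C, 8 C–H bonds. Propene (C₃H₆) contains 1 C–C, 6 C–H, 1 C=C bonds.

Reaction A:
  Bonds broken (reactants):
    C–H: 4 × 399 = 1596
    O=O: 2 × 490 = 980
    Σ(broken) = 2576 kJ
  Bonds formed (products):
    C=O: 2 × 829 = 1658
    O–H: 4 × 475 = 1900
    Σ(formed) = 3558 kJ
  ΔH_A = 2576 − 3558 = −982 kJ
Reaction B:
  Bonds broken (reactants):
    C–C: 2 × 352 = 704
    C–H: 8 × 399 = 3192
    Σ(broken) = 3896 kJ
  Bonds formed (products):
    C–C: 1 × 352 = 352
    C–H: 6 × 399 = 2394
    C=C: 1 × 607 = 607
    H–H: 1 × 427 = 427
    Σ(formed) = 3780 kJ
  ΔH_B = 3896 − 3780 = +116 kJ
ΔH_A − ΔH_B = −1098 kJ, so reaction A has the more negative ΔH; |ΔH_A − ΔH_B| = 1098 kJ.

Reaction A, by 1098 kJ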